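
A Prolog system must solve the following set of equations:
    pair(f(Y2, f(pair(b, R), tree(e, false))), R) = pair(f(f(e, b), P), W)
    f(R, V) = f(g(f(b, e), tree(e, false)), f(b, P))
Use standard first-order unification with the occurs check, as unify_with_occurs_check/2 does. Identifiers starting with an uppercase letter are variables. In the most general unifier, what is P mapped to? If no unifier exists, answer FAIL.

f(pair(b, g(f(b, e), tree(e, false))), tree(e, false))

Decompose pair/2: f(Y2, f(pair(b, R), tree(e, false))) = f(f(e, b), P),  R = W.
Decompose f/2: Y2 = f(e, b),  f(pair(b, R), tree(e, false)) = P.
Bind Y2 := f(e, b); no other remaining equation mentions Y2.
Bind P := f(pair(b, R), tree(e, false)); substituting into the one remaining equation that mentions P gives: f(R, V) = f(g(f(b, e), tree(e, false)), f(b, f(pair(b, R), tree(e, false)))).
Bind R := W; substituting into the remaining equation gives: f(W, V) = f(g(f(b, e), tree(e, false)), f(b, f(pair(b, W), tree(e, false)))). Substituting into the earlier binding gives P := f(pair(b, W), tree(e, false)).
Decompose f/2: W = g(f(b, e), tree(e, false)),  V = f(b, f(pair(b, W), tree(e, false))).
Bind W := g(f(b, e), tree(e, false)); substituting into the remaining equation gives: V = f(b, f(pair(b, g(f(b, e), tree(e, false))), tree(e, false))). Substituting into the earlier bindings gives P := f(pair(b, g(f(b, e), tree(e, false))), tree(e, false)), R := g(f(b, e), tree(e, false)).
Bind V := f(b, f(pair(b, g(f(b, e), tree(e, false))), tree(e, false))).
MGU = { Y2 = f(e, b), P = f(pair(b, g(f(b, e), tree(e, false))), tree(e, false)), R = g(f(b, e), tree(e, false)), W = g(f(b, e), tree(e, false)), V = f(b, f(pair(b, g(f(b, e), tree(e, false))), tree(e, false))) }, so P = f(pair(b, g(f(b, e), tree(e, false))), tree(e, false)).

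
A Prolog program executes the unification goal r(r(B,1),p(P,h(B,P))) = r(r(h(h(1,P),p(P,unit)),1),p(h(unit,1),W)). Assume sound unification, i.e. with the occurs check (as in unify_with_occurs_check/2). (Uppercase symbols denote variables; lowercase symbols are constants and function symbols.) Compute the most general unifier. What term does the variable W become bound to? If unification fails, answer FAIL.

h(h(h(1,h(unit,1)),p(h(unit,1),unit)),h(unit,1))

Decompose r/2: r(B,1) = r(h(h(1,P),p(P,unit)),1),  p(P,h(B,P)) = p(h(unit,1),W).
Decompose r/2: B = h(h(1,P),p(P,unit)),  1 = 1.
Bind B := h(h(1,P),p(P,unit)); substituting into the one remaining equation that mentions B gives: p(P,h(h(h(1,P),p(P,unit)),P)) = p(h(unit,1),W).
Delete trivial equation 1 = 1.
Decompose p/2: P = h(unit,1),  h(h(h(1,P),p(P,unit)),P) = W.
Bind P := h(unit,1); substituting into the remaining equation gives: h(h(h(1,h(unit,1)),p(h(unit,1),unit)),h(unit,1)) = W. Substituting into the earlier binding gives B := h(h(1,h(unit,1)),p(h(unit,1),unit)).
Bind W := h(h(h(1,h(unit,1)),p(h(unit,1),unit)),h(unit,1)).
MGU = { B ↦ h(h(1,h(unit,1)),p(h(unit,1),unit)), P ↦ h(unit,1), W ↦ h(h(h(1,h(unit,1)),p(h(unit,1),unit)),h(unit,1)) }, so W ↦ h(h(h(1,h(unit,1)),p(h(unit,1),unit)),h(unit,1)).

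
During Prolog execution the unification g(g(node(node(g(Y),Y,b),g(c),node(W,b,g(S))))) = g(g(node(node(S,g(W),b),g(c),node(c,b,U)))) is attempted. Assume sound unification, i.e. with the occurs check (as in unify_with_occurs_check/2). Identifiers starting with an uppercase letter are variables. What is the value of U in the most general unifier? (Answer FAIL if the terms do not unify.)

Decompose g/1: g(node(node(g(Y),Y,b),g(c),node(W,b,g(S)))) = g(node(node(S,g(W),b),g(c),node(c,b,U))).
Decompose g/1: node(node(g(Y),Y,b),g(c),node(W,b,g(S))) = node(node(S,g(W),b),g(c),node(c,b,U)).
Decompose node/3: node(g(Y),Y,b) = node(S,g(W),b),  g(c) = g(c),  node(W,b,g(S)) = node(c,b,U).
Decompose node/3: g(Y) = S,  Y = g(W),  b = b.
Bind S := g(Y); substituting into the one remaining equation that mentions S gives: node(W,b,g(g(Y))) = node(c,b,U).
Bind Y := g(W); substituting into the one remaining equation that mentions Y gives: node(W,b,g(g(g(W)))) = node(c,b,U). Substituting into the earlier binding gives S := g(g(W)).
Delete trivial equation b = b.
Delete trivial equation g(c) = g(c).
Decompose node/3: W = c,  b = b,  g(g(g(W))) = U.
Bind W := c; substituting into the one remaining equation that mentions W gives: g(g(g(c))) = U. Substituting into the earlier bindings gives S := g(g(c)), Y := g(c).
Delete trivial equation b = b.
Bind U := g(g(g(c))).
MGU = { S ↦ g(g(c)), Y ↦ g(c), W ↦ c, U ↦ g(g(g(c))) }, so U ↦ g(g(g(c))).

g(g(g(c)))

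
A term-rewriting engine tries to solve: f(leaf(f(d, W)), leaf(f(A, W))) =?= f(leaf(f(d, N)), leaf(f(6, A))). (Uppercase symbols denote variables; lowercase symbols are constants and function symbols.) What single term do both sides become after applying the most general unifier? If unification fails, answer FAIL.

Decompose f/2: leaf(f(d, W)) =?= leaf(f(d, N)),  leaf(f(A, W)) =?= leaf(f(6, A)).
Decompose leaf/1: f(d, W) =?= f(d, N).
Decompose f/2: d =?= d,  W =?= N.
Delete trivial equation d =?= d.
Bind W := N; substituting into the remaining equation gives: leaf(f(A, N)) =?= leaf(f(6, A)).
Decompose leaf/1: f(A, N) =?= f(6, A).
Decompose f/2: A =?= 6,  N =?= A.
Bind A := 6; substituting into the remaining equation gives: N =?= 6.
Bind N := 6. Substituting into the earlier binding gives W := 6.
Applying the MGU to either side gives f(leaf(f(d, 6)), leaf(f(6, 6))).

f(leaf(f(d, 6)), leaf(f(6, 6)))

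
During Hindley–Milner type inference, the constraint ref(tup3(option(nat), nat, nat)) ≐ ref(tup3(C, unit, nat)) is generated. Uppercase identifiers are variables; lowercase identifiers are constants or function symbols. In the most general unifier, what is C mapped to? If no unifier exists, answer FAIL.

FAIL

Decompose ref/1: tup3(option(nat), nat, nat) ≐ tup3(C, unit, nat).
Decompose tup3/3: option(nat) ≐ C,  nat ≐ unit,  nat ≐ nat.
Bind C := option(nat); no other remaining equation mentions C.
Clash: constants nat and unit differ; no unifier exists.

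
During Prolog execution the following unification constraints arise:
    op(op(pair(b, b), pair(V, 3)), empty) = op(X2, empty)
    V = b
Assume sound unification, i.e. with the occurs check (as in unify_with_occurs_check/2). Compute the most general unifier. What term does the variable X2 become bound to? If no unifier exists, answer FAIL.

op(pair(b, b), pair(b, 3))

Decompose op/2: op(pair(b, b), pair(V, 3)) = X2,  empty = empty.
Bind X2 := op(pair(b, b), pair(V, 3)); no other remaining equation mentions X2.
Delete trivial equation empty = empty.
Bind V := b. Substituting into the earlier binding gives X2 := op(pair(b, b), pair(b, 3)).
MGU = { X2 = op(pair(b, b), pair(b, 3)), V = b }, so X2 = op(pair(b, b), pair(b, 3)).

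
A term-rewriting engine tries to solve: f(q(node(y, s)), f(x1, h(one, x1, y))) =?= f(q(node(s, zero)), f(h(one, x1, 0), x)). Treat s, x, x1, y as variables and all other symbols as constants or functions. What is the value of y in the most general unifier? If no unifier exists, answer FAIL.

Decompose f/2: q(node(y, s)) =?= q(node(s, zero)),  f(x1, h(one, x1, y)) =?= f(h(one, x1, 0), x).
Decompose q/1: node(y, s) =?= node(s, zero).
Decompose node/2: y =?= s,  s =?= zero.
Bind y := s; substituting into the one remaining equation that mentions y gives: f(x1, h(one, x1, s)) =?= f(h(one, x1, 0), x).
Bind s := zero; substituting into the remaining equation gives: f(x1, h(one, x1, zero)) =?= f(h(one, x1, 0), x). Substituting into the earlier binding gives y := zero.
Decompose f/2: x1 =?= h(one, x1, 0),  h(one, x1, zero) =?= x.
Occurs check fails: x1 occurs in h(one, x1, 0); the equation x1 =?= h(one, x1, 0) has no finite solution.

FAIL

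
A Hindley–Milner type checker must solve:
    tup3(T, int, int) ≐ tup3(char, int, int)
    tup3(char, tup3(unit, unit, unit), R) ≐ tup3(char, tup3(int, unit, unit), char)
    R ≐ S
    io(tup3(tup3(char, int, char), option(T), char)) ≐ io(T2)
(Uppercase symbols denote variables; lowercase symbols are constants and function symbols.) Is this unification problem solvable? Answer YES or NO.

Decompose tup3/3: T ≐ char,  int ≐ int,  int ≐ int.
Bind T := char; substituting into the one remaining equation that mentions T gives: io(tup3(tup3(char, int, char), option(char), char)) ≐ io(T2).
Delete trivial equation int ≐ int.
Delete trivial equation int ≐ int.
Decompose tup3/3: char ≐ char,  tup3(unit, unit, unit) ≐ tup3(int, unit, unit),  R ≐ char.
Delete trivial equation char ≐ char.
Decompose tup3/3: unit ≐ int,  unit ≐ unit,  unit ≐ unit.
Clash: constants unit and int differ; no unifier exists.

NO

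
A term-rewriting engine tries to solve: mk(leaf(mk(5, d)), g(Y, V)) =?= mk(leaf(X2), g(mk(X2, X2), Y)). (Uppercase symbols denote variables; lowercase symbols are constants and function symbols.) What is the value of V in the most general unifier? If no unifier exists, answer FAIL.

Decompose mk/2: leaf(mk(5, d)) =?= leaf(X2),  g(Y, V) =?= g(mk(X2, X2), Y).
Decompose leaf/1: mk(5, d) =?= X2.
Bind X2 := mk(5, d); substituting into the remaining equation gives: g(Y, V) =?= g(mk(mk(5, d), mk(5, d)), Y).
Decompose g/2: Y =?= mk(mk(5, d), mk(5, d)),  V =?= Y.
Bind Y := mk(mk(5, d), mk(5, d)); substituting into the remaining equation gives: V =?= mk(mk(5, d), mk(5, d)).
Bind V := mk(mk(5, d), mk(5, d)).
MGU = { X2 -> mk(5, d), Y -> mk(mk(5, d), mk(5, d)), V -> mk(mk(5, d), mk(5, d)) }, so V -> mk(mk(5, d), mk(5, d)).

mk(mk(5, d), mk(5, d))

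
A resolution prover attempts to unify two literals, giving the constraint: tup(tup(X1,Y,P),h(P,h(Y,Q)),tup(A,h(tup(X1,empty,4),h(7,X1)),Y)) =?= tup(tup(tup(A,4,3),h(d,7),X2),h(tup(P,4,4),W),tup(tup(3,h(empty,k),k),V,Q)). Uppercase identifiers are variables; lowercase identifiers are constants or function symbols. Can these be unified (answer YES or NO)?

NO

Decompose tup/3: tup(X1,Y,P) =?= tup(tup(A,4,3),h(d,7),X2),  h(P,h(Y,Q)) =?= h(tup(P,4,4),W),  tup(A,h(tup(X1,empty,4),h(7,X1)),Y) =?= tup(tup(3,h(empty,k),k),V,Q).
Decompose tup/3: X1 =?= tup(A,4,3),  Y =?= h(d,7),  P =?= X2.
Bind X1 := tup(A,4,3); substituting into the one remaining equation that mentions X1 gives: tup(A,h(tup(tup(A,4,3),empty,4),h(7,tup(A,4,3))),Y) =?= tup(tup(3,h(empty,k),k),V,Q).
Bind Y := h(d,7); substituting into the 2 remaining equations that mention Y gives: h(P,h(h(d,7),Q)) =?= h(tup(P,4,4),W),  tup(A,h(tup(tup(A,4,3),empty,4),h(7,tup(A,4,3))),h(d,7)) =?= tup(tup(3,h(empty,k),k),V,Q).
Bind P := X2; substituting into the one remaining equation that mentions P gives: h(X2,h(h(d,7),Q)) =?= h(tup(X2,4,4),W).
Decompose h/2: X2 =?= tup(X2,4,4),  h(h(d,7),Q) =?= W.
Occurs check fails: X2 occurs in tup(X2,4,4); the equation X2 =?= tup(X2,4,4) has no finite solution.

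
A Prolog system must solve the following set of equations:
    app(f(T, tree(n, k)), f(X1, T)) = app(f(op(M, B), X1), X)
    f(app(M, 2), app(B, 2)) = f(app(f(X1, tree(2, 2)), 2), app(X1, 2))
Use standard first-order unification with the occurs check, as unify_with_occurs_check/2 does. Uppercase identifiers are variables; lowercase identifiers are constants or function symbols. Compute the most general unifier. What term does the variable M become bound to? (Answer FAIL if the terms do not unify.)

f(tree(n, k), tree(2, 2))

Decompose app/2: f(T, tree(n, k)) = f(op(M, B), X1),  f(X1, T) = X.
Decompose f/2: T = op(M, B),  tree(n, k) = X1.
Bind T := op(M, B); substituting into the one remaining equation that mentions T gives: f(X1, op(M, B)) = X.
Bind X1 := tree(n, k); substituting into the remaining equations gives: f(tree(n, k), op(M, B)) = X,  f(app(M, 2), app(B, 2)) = f(app(f(tree(n, k), tree(2, 2)), 2), app(tree(n, k), 2)).
Bind X := f(tree(n, k), op(M, B)); no other remaining equation mentions X.
Decompose f/2: app(M, 2) = app(f(tree(n, k), tree(2, 2)), 2),  app(B, 2) = app(tree(n, k), 2).
Decompose app/2: M = f(tree(n, k), tree(2, 2)),  2 = 2.
Bind M := f(tree(n, k), tree(2, 2)); no other remaining equation mentions M. Substituting into the earlier bindings gives T := op(f(tree(n, k), tree(2, 2)), B), X := f(tree(n, k), op(f(tree(n, k), tree(2, 2)), B)).
Delete trivial equation 2 = 2.
Decompose app/2: B = tree(n, k),  2 = 2.
Bind B := tree(n, k); no other remaining equation mentions B. Substituting into the earlier bindings gives T := op(f(tree(n, k), tree(2, 2)), tree(n, k)), X := f(tree(n, k), op(f(tree(n, k), tree(2, 2)), tree(n, k))).
Delete trivial equation 2 = 2.
MGU = { T = op(f(tree(n, k), tree(2, 2)), tree(n, k)), X1 = tree(n, k), X = f(tree(n, k), op(f(tree(n, k), tree(2, 2)), tree(n, k))), M = f(tree(n, k), tree(2, 2)), B = tree(n, k) }, so M = f(tree(n, k), tree(2, 2)).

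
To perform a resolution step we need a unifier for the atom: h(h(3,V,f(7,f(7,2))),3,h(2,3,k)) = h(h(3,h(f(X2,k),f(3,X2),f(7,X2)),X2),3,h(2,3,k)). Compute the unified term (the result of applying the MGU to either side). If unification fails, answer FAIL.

h(h(3,h(f(f(7,f(7,2)),k),f(3,f(7,f(7,2))),f(7,f(7,f(7,2)))),f(7,f(7,2))),3,h(2,3,k))

Decompose h/3: h(3,V,f(7,f(7,2))) = h(3,h(f(X2,k),f(3,X2),f(7,X2)),X2),  3 = 3,  h(2,3,k) = h(2,3,k).
Decompose h/3: 3 = 3,  V = h(f(X2,k),f(3,X2),f(7,X2)),  f(7,f(7,2)) = X2.
Delete trivial equation 3 = 3.
Bind V := h(f(X2,k),f(3,X2),f(7,X2)); no other remaining equation mentions V.
Bind X2 := f(7,f(7,2)); no other remaining equation mentions X2. Substituting into the earlier binding gives V := h(f(f(7,f(7,2)),k),f(3,f(7,f(7,2))),f(7,f(7,f(7,2)))).
Delete trivial equation 3 = 3.
Delete trivial equation h(2,3,k) = h(2,3,k).
Applying the MGU to either side gives h(h(3,h(f(f(7,f(7,2)),k),f(3,f(7,f(7,2))),f(7,f(7,f(7,2)))),f(7,f(7,2))),3,h(2,3,k)).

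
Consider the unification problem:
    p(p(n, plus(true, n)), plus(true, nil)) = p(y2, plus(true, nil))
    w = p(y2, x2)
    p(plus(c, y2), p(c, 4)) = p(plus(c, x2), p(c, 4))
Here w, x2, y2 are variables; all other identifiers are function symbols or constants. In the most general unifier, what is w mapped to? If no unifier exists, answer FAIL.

p(p(n, plus(true, n)), p(n, plus(true, n)))

Decompose p/2: p(n, plus(true, n)) = y2,  plus(true, nil) = plus(true, nil).
Bind y2 := p(n, plus(true, n)); substituting into the 2 remaining equations that mention y2 gives: w = p(p(n, plus(true, n)), x2),  p(plus(c, p(n, plus(true, n))), p(c, 4)) = p(plus(c, x2), p(c, 4)).
Delete trivial equation plus(true, nil) = plus(true, nil).
Bind w := p(p(n, plus(true, n)), x2); no other remaining equation mentions w.
Decompose p/2: plus(c, p(n, plus(true, n))) = plus(c, x2),  p(c, 4) = p(c, 4).
Decompose plus/2: c = c,  p(n, plus(true, n)) = x2.
Delete trivial equation c = c.
Bind x2 := p(n, plus(true, n)); no other remaining equation mentions x2. Substituting into the earlier binding gives w := p(p(n, plus(true, n)), p(n, plus(true, n))).
Delete trivial equation p(c, 4) = p(c, 4).
MGU = { y2 ↦ p(n, plus(true, n)), w ↦ p(p(n, plus(true, n)), p(n, plus(true, n))), x2 ↦ p(n, plus(true, n)) }, so w ↦ p(p(n, plus(true, n)), p(n, plus(true, n))).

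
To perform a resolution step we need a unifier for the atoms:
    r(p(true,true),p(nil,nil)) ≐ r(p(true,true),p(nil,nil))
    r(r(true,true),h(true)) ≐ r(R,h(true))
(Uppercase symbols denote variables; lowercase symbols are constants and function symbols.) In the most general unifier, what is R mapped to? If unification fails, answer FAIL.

r(true,true)

Delete trivial equation r(p(true,true),p(nil,nil)) ≐ r(p(true,true),p(nil,nil)).
Decompose r/2: r(true,true) ≐ R,  h(true) ≐ h(true).
Bind R := r(true,true); no other remaining equation mentions R.
Delete trivial equation h(true) ≐ h(true).
MGU = { R -> r(true,true) }, so R -> r(true,true).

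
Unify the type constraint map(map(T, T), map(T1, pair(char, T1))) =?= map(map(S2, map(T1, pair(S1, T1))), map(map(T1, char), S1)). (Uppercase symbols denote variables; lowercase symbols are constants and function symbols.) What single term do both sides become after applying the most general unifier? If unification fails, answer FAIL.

FAIL

Decompose map/2: map(T, T) =?= map(S2, map(T1, pair(S1, T1))),  map(T1, pair(char, T1)) =?= map(map(T1, char), S1).
Decompose map/2: T =?= S2,  T =?= map(T1, pair(S1, T1)).
Bind T := S2; substituting into the one remaining equation that mentions T gives: S2 =?= map(T1, pair(S1, T1)).
Bind S2 := map(T1, pair(S1, T1)); no other remaining equation mentions S2. Substituting into the earlier binding gives T := map(T1, pair(S1, T1)).
Decompose map/2: T1 =?= map(T1, char),  pair(char, T1) =?= S1.
Occurs check fails: T1 occurs in map(T1, char); the equation T1 =?= map(T1, char) has no finite solution.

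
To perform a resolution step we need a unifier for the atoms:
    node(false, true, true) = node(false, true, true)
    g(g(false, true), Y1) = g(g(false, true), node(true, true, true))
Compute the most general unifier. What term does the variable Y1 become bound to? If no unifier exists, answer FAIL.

node(true, true, true)

Delete trivial equation node(false, true, true) = node(false, true, true).
Decompose g/2: g(false, true) = g(false, true),  Y1 = node(true, true, true).
Delete trivial equation g(false, true) = g(false, true).
Bind Y1 := node(true, true, true).
MGU = { Y1 -> node(true, true, true) }, so Y1 -> node(true, true, true).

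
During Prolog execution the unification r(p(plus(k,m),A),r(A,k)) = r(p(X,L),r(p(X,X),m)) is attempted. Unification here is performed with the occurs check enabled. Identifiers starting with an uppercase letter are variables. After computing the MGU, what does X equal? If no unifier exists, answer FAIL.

FAIL

Decompose r/2: p(plus(k,m),A) = p(X,L),  r(A,k) = r(p(X,X),m).
Decompose p/2: plus(k,m) = X,  A = L.
Bind X := plus(k,m); substituting into the one remaining equation that mentions X gives: r(A,k) = r(p(plus(k,m),plus(k,m)),m).
Bind A := L; substituting into the remaining equation gives: r(L,k) = r(p(plus(k,m),plus(k,m)),m).
Decompose r/2: L = p(plus(k,m),plus(k,m)),  k = m.
Bind L := p(plus(k,m),plus(k,m)); no other remaining equation mentions L. Substituting into the earlier binding gives A := p(plus(k,m),plus(k,m)).
Clash: constants k and m differ; no unifier exists.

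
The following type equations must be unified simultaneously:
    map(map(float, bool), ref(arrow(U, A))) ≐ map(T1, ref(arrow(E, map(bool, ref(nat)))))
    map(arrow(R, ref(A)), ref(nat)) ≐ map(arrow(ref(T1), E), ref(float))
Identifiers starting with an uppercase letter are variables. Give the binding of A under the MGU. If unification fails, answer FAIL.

FAIL

Decompose map/2: map(float, bool) ≐ T1,  ref(arrow(U, A)) ≐ ref(arrow(E, map(bool, ref(nat)))).
Bind T1 := map(float, bool); substituting into the one remaining equation that mentions T1 gives: map(arrow(R, ref(A)), ref(nat)) ≐ map(arrow(ref(map(float, bool)), E), ref(float)).
Decompose ref/1: arrow(U, A) ≐ arrow(E, map(bool, ref(nat))).
Decompose arrow/2: U ≐ E,  A ≐ map(bool, ref(nat)).
Bind U := E; no other remaining equation mentions U.
Bind A := map(bool, ref(nat)); substituting into the remaining equation gives: map(arrow(R, ref(map(bool, ref(nat)))), ref(nat)) ≐ map(arrow(ref(map(float, bool)), E), ref(float)).
Decompose map/2: arrow(R, ref(map(bool, ref(nat)))) ≐ arrow(ref(map(float, bool)), E),  ref(nat) ≐ ref(float).
Decompose arrow/2: R ≐ ref(map(float, bool)),  ref(map(bool, ref(nat))) ≐ E.
Bind R := ref(map(float, bool)); no other remaining equation mentions R.
Bind E := ref(map(bool, ref(nat))); no other remaining equation mentions E. Substituting into the earlier binding gives U := ref(map(bool, ref(nat))).
Decompose ref/1: nat ≐ float.
Clash: constants nat and float differ; no unifier exists.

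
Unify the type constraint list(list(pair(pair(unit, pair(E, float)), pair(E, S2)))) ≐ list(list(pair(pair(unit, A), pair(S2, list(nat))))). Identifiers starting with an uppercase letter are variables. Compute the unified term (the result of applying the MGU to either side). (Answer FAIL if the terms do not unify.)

list(list(pair(pair(unit, pair(list(nat), float)), pair(list(nat), list(nat)))))

Decompose list/1: list(pair(pair(unit, pair(E, float)), pair(E, S2))) ≐ list(pair(pair(unit, A), pair(S2, list(nat)))).
Decompose list/1: pair(pair(unit, pair(E, float)), pair(E, S2)) ≐ pair(pair(unit, A), pair(S2, list(nat))).
Decompose pair/2: pair(unit, pair(E, float)) ≐ pair(unit, A),  pair(E, S2) ≐ pair(S2, list(nat)).
Decompose pair/2: unit ≐ unit,  pair(E, float) ≐ A.
Delete trivial equation unit ≐ unit.
Bind A := pair(E, float); no other remaining equation mentions A.
Decompose pair/2: E ≐ S2,  S2 ≐ list(nat).
Bind E := S2; no other remaining equation mentions E. Substituting into the earlier binding gives A := pair(S2, float).
Bind S2 := list(nat). Substituting into the earlier bindings gives A := pair(list(nat), float), E := list(nat).
Applying the MGU to either side gives list(list(pair(pair(unit, pair(list(nat), float)), pair(list(nat), list(nat))))).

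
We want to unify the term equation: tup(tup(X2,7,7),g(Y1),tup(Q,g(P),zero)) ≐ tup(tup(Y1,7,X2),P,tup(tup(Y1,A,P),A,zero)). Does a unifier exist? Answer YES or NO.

Decompose tup/3: tup(X2,7,7) ≐ tup(Y1,7,X2),  g(Y1) ≐ P,  tup(Q,g(P),zero) ≐ tup(tup(Y1,A,P),A,zero).
Decompose tup/3: X2 ≐ Y1,  7 ≐ 7,  7 ≐ X2.
Bind X2 := Y1; substituting into the one remaining equation that mentions X2 gives: 7 ≐ Y1.
Delete trivial equation 7 ≐ 7.
Bind Y1 := 7; substituting into the remaining equations gives: g(7) ≐ P,  tup(Q,g(P),zero) ≐ tup(tup(7,A,P),A,zero). Substituting into the earlier binding gives X2 := 7.
Bind P := g(7); substituting into the remaining equation gives: tup(Q,g(g(7)),zero) ≐ tup(tup(7,A,g(7)),A,zero).
Decompose tup/3: Q ≐ tup(7,A,g(7)),  g(g(7)) ≐ A,  zero ≐ zero.
Bind Q := tup(7,A,g(7)); no other remaining equation mentions Q.
Bind A := g(g(7)); no other remaining equation mentions A. Substituting into the earlier binding gives Q := tup(7,g(g(7)),g(7)).
Delete trivial equation zero ≐ zero.
No equations remain and no clash or occurs-check failure arose, so a unifier exists.

YES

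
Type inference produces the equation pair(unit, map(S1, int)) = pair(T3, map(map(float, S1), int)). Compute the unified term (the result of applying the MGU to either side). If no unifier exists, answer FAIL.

FAIL

Decompose pair/2: unit = T3,  map(S1, int) = map(map(float, S1), int).
Bind T3 := unit; no other remaining equation mentions T3.
Decompose map/2: S1 = map(float, S1),  int = int.
Occurs check fails: S1 occurs in map(float, S1); the equation S1 = map(float, S1) has no finite solution.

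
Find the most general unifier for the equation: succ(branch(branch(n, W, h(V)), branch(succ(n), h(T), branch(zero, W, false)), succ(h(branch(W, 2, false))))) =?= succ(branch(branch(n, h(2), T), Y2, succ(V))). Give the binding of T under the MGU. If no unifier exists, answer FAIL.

Decompose succ/1: branch(branch(n, W, h(V)), branch(succ(n), h(T), branch(zero, W, false)), succ(h(branch(W, 2, false)))) =?= branch(branch(n, h(2), T), Y2, succ(V)).
Decompose branch/3: branch(n, W, h(V)) =?= branch(n, h(2), T),  branch(succ(n), h(T), branch(zero, W, false)) =?= Y2,  succ(h(branch(W, 2, false))) =?= succ(V).
Decompose branch/3: n =?= n,  W =?= h(2),  h(V) =?= T.
Delete trivial equation n =?= n.
Bind W := h(2); substituting into the 2 remaining equations that mention W gives: branch(succ(n), h(T), branch(zero, h(2), false)) =?= Y2,  succ(h(branch(h(2), 2, false))) =?= succ(V).
Bind T := h(V); substituting into the one remaining equation that mentions T gives: branch(succ(n), h(h(V)), branch(zero, h(2), false)) =?= Y2.
Bind Y2 := branch(succ(n), h(h(V)), branch(zero, h(2), false)); no other remaining equation mentions Y2.
Decompose succ/1: h(branch(h(2), 2, false)) =?= V.
Bind V := h(branch(h(2), 2, false)). Substituting into the earlier bindings gives T := h(h(branch(h(2), 2, false))), Y2 := branch(succ(n), h(h(h(branch(h(2), 2, false)))), branch(zero, h(2), false)).
MGU = { W -> h(2), T -> h(h(branch(h(2), 2, false))), Y2 -> branch(succ(n), h(h(h(branch(h(2), 2, false)))), branch(zero, h(2), false)), V -> h(branch(h(2), 2, false)) }, so T -> h(h(branch(h(2), 2, false))).

h(h(branch(h(2), 2, false)))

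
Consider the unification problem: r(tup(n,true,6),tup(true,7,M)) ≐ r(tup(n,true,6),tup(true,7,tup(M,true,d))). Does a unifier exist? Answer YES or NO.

Decompose r/2: tup(n,true,6) ≐ tup(n,true,6),  tup(true,7,M) ≐ tup(true,7,tup(M,true,d)).
Delete trivial equation tup(n,true,6) ≐ tup(n,true,6).
Decompose tup/3: true ≐ true,  7 ≐ 7,  M ≐ tup(M,true,d).
Delete trivial equation true ≐ true.
Delete trivial equation 7 ≐ 7.
Occurs check fails: M occurs in tup(M,true,d); the equation M ≐ tup(M,true,d) has no finite solution.

NO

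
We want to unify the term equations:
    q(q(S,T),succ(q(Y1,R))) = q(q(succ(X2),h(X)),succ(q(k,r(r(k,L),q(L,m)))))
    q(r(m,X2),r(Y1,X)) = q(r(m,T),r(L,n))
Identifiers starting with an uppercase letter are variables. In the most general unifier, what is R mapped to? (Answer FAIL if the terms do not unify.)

r(r(k,k),q(k,m))

Decompose q/2: q(S,T) = q(succ(X2),h(X)),  succ(q(Y1,R)) = succ(q(k,r(r(k,L),q(L,m)))).
Decompose q/2: S = succ(X2),  T = h(X).
Bind S := succ(X2); no other remaining equation mentions S.
Bind T := h(X); substituting into the one remaining equation that mentions T gives: q(r(m,X2),r(Y1,X)) = q(r(m,h(X)),r(L,n)).
Decompose succ/1: q(Y1,R) = q(k,r(r(k,L),q(L,m))).
Decompose q/2: Y1 = k,  R = r(r(k,L),q(L,m)).
Bind Y1 := k; substituting into the one remaining equation that mentions Y1 gives: q(r(m,X2),r(k,X)) = q(r(m,h(X)),r(L,n)).
Bind R := r(r(k,L),q(L,m)); no other remaining equation mentions R.
Decompose q/2: r(m,X2) = r(m,h(X)),  r(k,X) = r(L,n).
Decompose r/2: m = m,  X2 = h(X).
Delete trivial equation m = m.
Bind X2 := h(X); no other remaining equation mentions X2. Substituting into the earlier binding gives S := succ(h(X)).
Decompose r/2: k = L,  X = n.
Bind L := k; no other remaining equation mentions L. Substituting into the earlier binding gives R := r(r(k,k),q(k,m)).
Bind X := n. Substituting into the earlier bindings gives S := succ(h(n)), T := h(n), X2 := h(n).
MGU = { S := succ(h(n)), T := h(n), Y1 := k, R := r(r(k,k),q(k,m)), X2 := h(n), L := k, X := n }, so R := r(r(k,k),q(k,m)).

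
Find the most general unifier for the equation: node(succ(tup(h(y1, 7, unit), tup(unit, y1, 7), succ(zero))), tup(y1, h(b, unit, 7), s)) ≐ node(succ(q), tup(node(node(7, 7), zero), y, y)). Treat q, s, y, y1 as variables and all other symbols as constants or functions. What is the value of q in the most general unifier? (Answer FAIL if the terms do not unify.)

tup(h(node(node(7, 7), zero), 7, unit), tup(unit, node(node(7, 7), zero), 7), succ(zero))

Decompose node/2: succ(tup(h(y1, 7, unit), tup(unit, y1, 7), succ(zero))) ≐ succ(q),  tup(y1, h(b, unit, 7), s) ≐ tup(node(node(7, 7), zero), y, y).
Decompose succ/1: tup(h(y1, 7, unit), tup(unit, y1, 7), succ(zero)) ≐ q.
Bind q := tup(h(y1, 7, unit), tup(unit, y1, 7), succ(zero)); no other remaining equation mentions q.
Decompose tup/3: y1 ≐ node(node(7, 7), zero),  h(b, unit, 7) ≐ y,  s ≐ y.
Bind y1 := node(node(7, 7), zero); no other remaining equation mentions y1. Substituting into the earlier binding gives q := tup(h(node(node(7, 7), zero), 7, unit), tup(unit, node(node(7, 7), zero), 7), succ(zero)).
Bind y := h(b, unit, 7); substituting into the remaining equation gives: s ≐ h(b, unit, 7).
Bind s := h(b, unit, 7).
MGU = { q -> tup(h(node(node(7, 7), zero), 7, unit), tup(unit, node(node(7, 7), zero), 7), succ(zero)), y1 -> node(node(7, 7), zero), y -> h(b, unit, 7), s -> h(b, unit, 7) }, so q -> tup(h(node(node(7, 7), zero), 7, unit), tup(unit, node(node(7, 7), zero), 7), succ(zero)).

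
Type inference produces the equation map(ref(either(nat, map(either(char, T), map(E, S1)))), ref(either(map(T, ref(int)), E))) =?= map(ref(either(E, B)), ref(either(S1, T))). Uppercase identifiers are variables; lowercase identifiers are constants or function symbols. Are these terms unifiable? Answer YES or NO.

YES

Decompose map/2: ref(either(nat, map(either(char, T), map(E, S1)))) =?= ref(either(E, B)),  ref(either(map(T, ref(int)), E)) =?= ref(either(S1, T)).
Decompose ref/1: either(nat, map(either(char, T), map(E, S1))) =?= either(E, B).
Decompose either/2: nat =?= E,  map(either(char, T), map(E, S1)) =?= B.
Bind E := nat; substituting into the remaining equations gives: map(either(char, T), map(nat, S1)) =?= B,  ref(either(map(T, ref(int)), nat)) =?= ref(either(S1, T)).
Bind B := map(either(char, T), map(nat, S1)); no other remaining equation mentions B.
Decompose ref/1: either(map(T, ref(int)), nat) =?= either(S1, T).
Decompose either/2: map(T, ref(int)) =?= S1,  nat =?= T.
Bind S1 := map(T, ref(int)); no other remaining equation mentions S1. Substituting into the earlier binding gives B := map(either(char, T), map(nat, map(T, ref(int)))).
Bind T := nat. Substituting into the earlier bindings gives B := map(either(char, nat), map(nat, map(nat, ref(int)))), S1 := map(nat, ref(int)).
No equations remain and no clash or occurs-check failure arose, so a unifier exists.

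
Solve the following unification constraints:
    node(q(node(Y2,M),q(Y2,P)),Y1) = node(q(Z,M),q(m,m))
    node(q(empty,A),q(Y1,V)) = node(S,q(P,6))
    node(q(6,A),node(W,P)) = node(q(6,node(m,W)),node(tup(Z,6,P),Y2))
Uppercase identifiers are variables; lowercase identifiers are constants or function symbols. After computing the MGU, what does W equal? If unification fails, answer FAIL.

tup(node(q(m,m),q(q(m,m),q(m,m))),6,q(m,m))

Decompose node/2: q(node(Y2,M),q(Y2,P)) = q(Z,M),  Y1 = q(m,m).
Decompose q/2: node(Y2,M) = Z,  q(Y2,P) = M.
Bind Z := node(Y2,M); substituting into the one remaining equation that mentions Z gives: node(q(6,A),node(W,P)) = node(q(6,node(m,W)),node(tup(node(Y2,M),6,P),Y2)).
Bind M := q(Y2,P); substituting into the one remaining equation that mentions M gives: node(q(6,A),node(W,P)) = node(q(6,node(m,W)),node(tup(node(Y2,q(Y2,P)),6,P),Y2)). Substituting into the earlier binding gives Z := node(Y2,q(Y2,P)).
Bind Y1 := q(m,m); substituting into the one remaining equation that mentions Y1 gives: node(q(empty,A),q(q(m,m),V)) = node(S,q(P,6)).
Decompose node/2: q(empty,A) = S,  q(q(m,m),V) = q(P,6).
Bind S := q(empty,A); no other remaining equation mentions S.
Decompose q/2: q(m,m) = P,  V = 6.
Bind P := q(m,m); substituting into the one remaining equation that mentions P gives: node(q(6,A),node(W,q(m,m))) = node(q(6,node(m,W)),node(tup(node(Y2,q(Y2,q(m,m))),6,q(m,m)),Y2)). Substituting into the earlier bindings gives Z := node(Y2,q(Y2,q(m,m))), M := q(Y2,q(m,m)).
Bind V := 6; no other remaining equation mentions V.
Decompose node/2: q(6,A) = q(6,node(m,W)),  node(W,q(m,m)) = node(tup(node(Y2,q(Y2,q(m,m))),6,q(m,m)),Y2).
Decompose q/2: 6 = 6,  A = node(m,W).
Delete trivial equation 6 = 6.
Bind A := node(m,W); no other remaining equation mentions A. Substituting into the earlier binding gives S := q(empty,node(m,W)).
Decompose node/2: W = tup(node(Y2,q(Y2,q(m,m))),6,q(m,m)),  q(m,m) = Y2.
Bind W := tup(node(Y2,q(Y2,q(m,m))),6,q(m,m)); no other remaining equation mentions W. Substituting into the earlier bindings gives S := q(empty,node(m,tup(node(Y2,q(Y2,q(m,m))),6,q(m,m)))), A := node(m,tup(node(Y2,q(Y2,q(m,m))),6,q(m,m))).
Bind Y2 := q(m,m). Substituting into the earlier bindings gives Z := node(q(m,m),q(q(m,m),q(m,m))), M := q(q(m,m),q(m,m)), S := q(empty,node(m,tup(node(q(m,m),q(q(m,m),q(m,m))),6,q(m,m)))), A := node(m,tup(node(q(m,m),q(q(m,m),q(m,m))),6,q(m,m))), W := tup(node(q(m,m),q(q(m,m),q(m,m))),6,q(m,m)).
MGU = { Z -> node(q(m,m),q(q(m,m),q(m,m))), M -> q(q(m,m),q(m,m)), Y1 -> q(m,m), S -> q(empty,node(m,tup(node(q(m,m),q(q(m,m),q(m,m))),6,q(m,m)))), P -> q(m,m), V -> 6, A -> node(m,tup(node(q(m,m),q(q(m,m),q(m,m))),6,q(m,m))), W -> tup(node(q(m,m),q(q(m,m),q(m,m))),6,q(m,m)), Y2 -> q(m,m) }, so W -> tup(node(q(m,m),q(q(m,m),q(m,m))),6,q(m,m)).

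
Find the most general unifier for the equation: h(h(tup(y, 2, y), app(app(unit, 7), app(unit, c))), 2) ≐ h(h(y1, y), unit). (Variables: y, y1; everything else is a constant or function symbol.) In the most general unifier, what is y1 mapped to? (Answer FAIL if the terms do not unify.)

FAIL

Decompose h/2: h(tup(y, 2, y), app(app(unit, 7), app(unit, c))) ≐ h(y1, y),  2 ≐ unit.
Decompose h/2: tup(y, 2, y) ≐ y1,  app(app(unit, 7), app(unit, c)) ≐ y.
Bind y1 := tup(y, 2, y); no other remaining equation mentions y1.
Bind y := app(app(unit, 7), app(unit, c)); no other remaining equation mentions y. Substituting into the earlier binding gives y1 := tup(app(app(unit, 7), app(unit, c)), 2, app(app(unit, 7), app(unit, c))).
Clash: constants 2 and unit differ; no unifier exists.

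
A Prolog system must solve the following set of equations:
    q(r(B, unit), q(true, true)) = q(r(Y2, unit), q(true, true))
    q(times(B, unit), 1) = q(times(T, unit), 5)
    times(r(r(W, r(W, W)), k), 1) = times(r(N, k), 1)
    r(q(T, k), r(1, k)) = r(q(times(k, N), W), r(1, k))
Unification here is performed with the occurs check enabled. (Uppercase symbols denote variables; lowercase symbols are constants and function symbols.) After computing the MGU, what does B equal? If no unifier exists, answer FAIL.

Decompose q/2: r(B, unit) = r(Y2, unit),  q(true, true) = q(true, true).
Decompose r/2: B = Y2,  unit = unit.
Bind B := Y2; substituting into the one remaining equation that mentions B gives: q(times(Y2, unit), 1) = q(times(T, unit), 5).
Delete trivial equation unit = unit.
Delete trivial equation q(true, true) = q(true, true).
Decompose q/2: times(Y2, unit) = times(T, unit),  1 = 5.
Decompose times/2: Y2 = T,  unit = unit.
Bind Y2 := T; no other remaining equation mentions Y2. Substituting into the earlier binding gives B := T.
Delete trivial equation unit = unit.
Clash: constants 1 and 5 differ; no unifier exists.

FAIL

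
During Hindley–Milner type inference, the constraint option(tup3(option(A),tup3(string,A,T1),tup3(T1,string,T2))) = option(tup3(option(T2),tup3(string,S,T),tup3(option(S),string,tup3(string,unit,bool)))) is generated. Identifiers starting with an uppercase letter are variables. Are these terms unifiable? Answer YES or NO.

Decompose option/1: tup3(option(A),tup3(string,A,T1),tup3(T1,string,T2)) = tup3(option(T2),tup3(string,S,T),tup3(option(S),string,tup3(string,unit,bool))).
Decompose tup3/3: option(A) = option(T2),  tup3(string,A,T1) = tup3(string,S,T),  tup3(T1,string,T2) = tup3(option(S),string,tup3(string,unit,bool)).
Decompose option/1: A = T2.
Bind A := T2; substituting into the one remaining equation that mentions A gives: tup3(string,T2,T1) = tup3(string,S,T).
Decompose tup3/3: string = string,  T2 = S,  T1 = T.
Delete trivial equation string = string.
Bind T2 := S; substituting into the one remaining equation that mentions T2 gives: tup3(T1,string,S) = tup3(option(S),string,tup3(string,unit,bool)). Substituting into the earlier binding gives A := S.
Bind T1 := T; substituting into the remaining equation gives: tup3(T,string,S) = tup3(option(S),string,tup3(string,unit,bool)).
Decompose tup3/3: T = option(S),  string = string,  S = tup3(string,unit,bool).
Bind T := option(S); no other remaining equation mentions T. Substituting into the earlier binding gives T1 := option(S).
Delete trivial equation string = string.
Bind S := tup3(string,unit,bool). Substituting into the earlier bindings gives A := tup3(string,unit,bool), T2 := tup3(string,unit,bool), T1 := option(tup3(string,unit,bool)), T := option(tup3(string,unit,bool)).
No equations remain and no clash or occurs-check failure arose, so a unifier exists.

YES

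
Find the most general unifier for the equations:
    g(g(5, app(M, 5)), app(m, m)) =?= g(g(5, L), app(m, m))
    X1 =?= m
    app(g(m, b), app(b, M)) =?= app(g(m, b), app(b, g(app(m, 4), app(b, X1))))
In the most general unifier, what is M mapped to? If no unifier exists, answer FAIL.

g(app(m, 4), app(b, m))

Decompose g/2: g(5, app(M, 5)) =?= g(5, L),  app(m, m) =?= app(m, m).
Decompose g/2: 5 =?= 5,  app(M, 5) =?= L.
Delete trivial equation 5 =?= 5.
Bind L := app(M, 5); no other remaining equation mentions L.
Delete trivial equation app(m, m) =?= app(m, m).
Bind X1 := m; substituting into the remaining equation gives: app(g(m, b), app(b, M)) =?= app(g(m, b), app(b, g(app(m, 4), app(b, m)))).
Decompose app/2: g(m, b) =?= g(m, b),  app(b, M) =?= app(b, g(app(m, 4), app(b, m))).
Delete trivial equation g(m, b) =?= g(m, b).
Decompose app/2: b =?= b,  M =?= g(app(m, 4), app(b, m)).
Delete trivial equation b =?= b.
Bind M := g(app(m, 4), app(b, m)). Substituting into the earlier binding gives L := app(g(app(m, 4), app(b, m)), 5).
MGU = { L -> app(g(app(m, 4), app(b, m)), 5), X1 -> m, M -> g(app(m, 4), app(b, m)) }, so M -> g(app(m, 4), app(b, m)).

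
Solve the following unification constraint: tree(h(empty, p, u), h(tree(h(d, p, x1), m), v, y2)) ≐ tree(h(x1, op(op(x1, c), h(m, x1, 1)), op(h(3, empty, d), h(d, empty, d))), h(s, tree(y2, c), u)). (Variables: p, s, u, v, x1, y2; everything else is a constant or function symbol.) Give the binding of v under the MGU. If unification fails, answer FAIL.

Decompose tree/2: h(empty, p, u) ≐ h(x1, op(op(x1, c), h(m, x1, 1)), op(h(3, empty, d), h(d, empty, d))),  h(tree(h(d, p, x1), m), v, y2) ≐ h(s, tree(y2, c), u).
Decompose h/3: empty ≐ x1,  p ≐ op(op(x1, c), h(m, x1, 1)),  u ≐ op(h(3, empty, d), h(d, empty, d)).
Bind x1 := empty; substituting into the 2 remaining equations that mention x1 gives: p ≐ op(op(empty, c), h(m, empty, 1)),  h(tree(h(d, p, empty), m), v, y2) ≐ h(s, tree(y2, c), u).
Bind p := op(op(empty, c), h(m, empty, 1)); substituting into the one remaining equation that mentions p gives: h(tree(h(d, op(op(empty, c), h(m, empty, 1)), empty), m), v, y2) ≐ h(s, tree(y2, c), u).
Bind u := op(h(3, empty, d), h(d, empty, d)); substituting into the remaining equation gives: h(tree(h(d, op(op(empty, c), h(m, empty, 1)), empty), m), v, y2) ≐ h(s, tree(y2, c), op(h(3, empty, d), h(d, empty, d))).
Decompose h/3: tree(h(d, op(op(empty, c), h(m, empty, 1)), empty), m) ≐ s,  v ≐ tree(y2, c),  y2 ≐ op(h(3, empty, d), h(d, empty, d)).
Bind s := tree(h(d, op(op(empty, c), h(m, empty, 1)), empty), m); no other remaining equation mentions s.
Bind v := tree(y2, c); no other remaining equation mentions v.
Bind y2 := op(h(3, empty, d), h(d, empty, d)). Substituting into the earlier binding gives v := tree(op(h(3, empty, d), h(d, empty, d)), c).
MGU = { x1 ↦ empty, p ↦ op(op(empty, c), h(m, empty, 1)), u ↦ op(h(3, empty, d), h(d, empty, d)), s ↦ tree(h(d, op(op(empty, c), h(m, empty, 1)), empty), m), v ↦ tree(op(h(3, empty, d), h(d, empty, d)), c), y2 ↦ op(h(3, empty, d), h(d, empty, d)) }, so v ↦ tree(op(h(3, empty, d), h(d, empty, d)), c).

tree(op(h(3, empty, d), h(d, empty, d)), c)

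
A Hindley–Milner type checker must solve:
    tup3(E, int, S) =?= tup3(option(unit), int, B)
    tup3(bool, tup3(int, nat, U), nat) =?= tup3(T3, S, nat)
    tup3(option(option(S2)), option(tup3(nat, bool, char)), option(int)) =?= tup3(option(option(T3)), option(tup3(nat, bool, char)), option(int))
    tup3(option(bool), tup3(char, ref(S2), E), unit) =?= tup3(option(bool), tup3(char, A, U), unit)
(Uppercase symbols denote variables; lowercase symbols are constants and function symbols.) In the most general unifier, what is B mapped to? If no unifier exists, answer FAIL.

tup3(int, nat, option(unit))

Decompose tup3/3: E =?= option(unit),  int =?= int,  S =?= B.
Bind E := option(unit); substituting into the one remaining equation that mentions E gives: tup3(option(bool), tup3(char, ref(S2), option(unit)), unit) =?= tup3(option(bool), tup3(char, A, U), unit).
Delete trivial equation int =?= int.
Bind S := B; substituting into the one remaining equation that mentions S gives: tup3(bool, tup3(int, nat, U), nat) =?= tup3(T3, B, nat).
Decompose tup3/3: bool =?= T3,  tup3(int, nat, U) =?= B,  nat =?= nat.
Bind T3 := bool; substituting into the one remaining equation that mentions T3 gives: tup3(option(option(S2)), option(tup3(nat, bool, char)), option(int)) =?= tup3(option(option(bool)), option(tup3(nat, bool, char)), option(int)).
Bind B := tup3(int, nat, U); no other remaining equation mentions B. Substituting into the earlier binding gives S := tup3(int, nat, U).
Delete trivial equation nat =?= nat.
Decompose tup3/3: option(option(S2)) =?= option(option(bool)),  option(tup3(nat, bool, char)) =?= option(tup3(nat, bool, char)),  option(int) =?= option(int).
Decompose option/1: option(S2) =?= option(bool).
Decompose option/1: S2 =?= bool.
Bind S2 := bool; substituting into the one remaining equation that mentions S2 gives: tup3(option(bool), tup3(char, ref(bool), option(unit)), unit) =?= tup3(option(bool), tup3(char, A, U), unit).
Delete trivial equation option(tup3(nat, bool, char)) =?= option(tup3(nat, bool, char)).
Delete trivial equation option(int) =?= option(int).
Decompose tup3/3: option(bool) =?= option(bool),  tup3(char, ref(bool), option(unit)) =?= tup3(char, A, U),  unit =?= unit.
Delete trivial equation option(bool) =?= option(bool).
Decompose tup3/3: char =?= char,  ref(bool) =?= A,  option(unit) =?= U.
Delete trivial equation char =?= char.
Bind A := ref(bool); no other remaining equation mentions A.
Bind U := option(unit); no other remaining equation mentions U. Substituting into the earlier bindings gives S := tup3(int, nat, option(unit)), B := tup3(int, nat, option(unit)).
Delete trivial equation unit =?= unit.
MGU = { E -> option(unit), S -> tup3(int, nat, option(unit)), T3 -> bool, B -> tup3(int, nat, option(unit)), S2 -> bool, A -> ref(bool), U -> option(unit) }, so B -> tup3(int, nat, option(unit)).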